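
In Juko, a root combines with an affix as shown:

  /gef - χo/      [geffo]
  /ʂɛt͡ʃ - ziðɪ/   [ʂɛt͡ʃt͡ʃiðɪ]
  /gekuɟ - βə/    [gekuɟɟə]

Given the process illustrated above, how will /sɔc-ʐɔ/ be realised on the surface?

The data show progressive total assimilation (/χ/ → [f] after /f/; /z/ → [t͡ʃ] after /t͡ʃ/; /β/ → [ɟ] after /ɟ/): in every case the target segment becomes identical to its preceding neighbour, copying more than a single feature.
/ʐ/ is the segment targeted by the rule; it sits immediately after /c/, so it assimilates completely and surfaces as [c].

[sɔccɔ]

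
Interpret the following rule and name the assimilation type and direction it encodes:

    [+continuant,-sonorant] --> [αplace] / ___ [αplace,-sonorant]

The rule copies the place features (abbreviated [place]) from the environment onto the target, so the assimilating feature is place.
The conditioning segment sits to the right of the focus bar, meaning the trigger follows the segment that changes — regressive assimilation.

regressive place assimilation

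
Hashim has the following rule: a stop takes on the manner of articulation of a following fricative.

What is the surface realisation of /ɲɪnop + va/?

/p/ is a voiceless bilabial stop. The following trigger /v/ is a fricative, so /p/ must become a fricative as well.
The voiceless bilabial fricative is [ɸ], so /p/ → [ɸ].

[ɲɪnoɸva]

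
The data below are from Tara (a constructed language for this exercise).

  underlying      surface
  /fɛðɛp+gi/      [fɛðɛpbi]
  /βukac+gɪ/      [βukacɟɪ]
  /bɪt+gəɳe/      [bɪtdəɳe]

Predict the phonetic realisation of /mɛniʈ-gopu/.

The data show progressive place assimilation: /g/ → [b] after /p/; /g/ → [ɟ] after /c/; /g/ → [d] after /t/. In each pair only place changes, matching the preceding consonant, while manner and voice stay constant.
/g/ is a voiced velar stop. The preceding trigger /ʈ/ is retroflex, so /g/ must become retroflex as well.
The voiced retroflex stop is [ɖ], so /g/ → [ɖ].

[mɛniʈɖopu]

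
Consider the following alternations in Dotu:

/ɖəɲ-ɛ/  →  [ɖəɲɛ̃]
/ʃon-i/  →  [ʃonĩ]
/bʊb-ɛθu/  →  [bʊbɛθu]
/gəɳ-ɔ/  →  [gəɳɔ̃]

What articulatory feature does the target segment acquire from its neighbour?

nasality

The vowel /ɛ/ surfaces as nasalised [ɛ̃] next to the preceding nasal /ɲ/ — it has acquired the [+nasal] feature of its neighbour.
The other forms show the same pattern: /i/ → [ĩ] after /n/; /ɔ/ → [ɔ̃] after /ɳ/ — each time a vowel is nasalised next to a preceding nasal.
No change occurs in [bʊbɛθu] because the vowel at the boundary is adjacent to an oral consonant, not a nasal (/ɛ/ next to /b/).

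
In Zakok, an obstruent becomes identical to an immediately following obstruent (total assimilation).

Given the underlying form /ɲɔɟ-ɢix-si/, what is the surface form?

/ɟ/ is the segment targeted by the rule; it sits immediately before /ɢ/, so it assimilates completely and surfaces as [ɢ].
The same rule applies at the second boundary: /x/ → [s] next to /s/.

[ɲɔɢɢissi]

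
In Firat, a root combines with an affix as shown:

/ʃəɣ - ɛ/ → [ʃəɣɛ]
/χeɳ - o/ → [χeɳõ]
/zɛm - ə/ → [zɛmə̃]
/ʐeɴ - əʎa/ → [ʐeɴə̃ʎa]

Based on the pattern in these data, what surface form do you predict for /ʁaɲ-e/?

[ʁaɲẽ]

The data show progressive nasality assimilation (vowel nasalisation): /o/ → [õ] after /ɳ/; /ə/ → [ə̃] after /m/; /ə/ → [ə̃] after /ɴ/ — a vowel is nasalised by an immediately preceding nasal consonant.
No change occurs in [ʃəɣɛ] because the vowel at the boundary is adjacent to an oral consonant, not a nasal (/ɛ/ next to /ɣ/).
The vowel /e/ is adjacent to the preceding nasal /ɲ/, so it acquires [+nasal] and surfaces as [ẽ].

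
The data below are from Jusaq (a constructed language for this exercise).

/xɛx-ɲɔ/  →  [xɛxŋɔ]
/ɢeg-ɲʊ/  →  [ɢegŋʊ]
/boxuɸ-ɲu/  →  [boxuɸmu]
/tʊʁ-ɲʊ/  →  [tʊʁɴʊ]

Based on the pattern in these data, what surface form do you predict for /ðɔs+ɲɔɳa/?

The data show progressive place assimilation: /ɲ/ → [ŋ] after /x/; /ɲ/ → [ŋ] after /g/; /ɲ/ → [m] after /ɸ/; /ɲ/ → [ɴ] after /ʁ/. In each pair only place changes, matching the preceding consonant, while manner and voice stay constant.
/ɲ/ is a voiced palatal nasal. The preceding trigger /s/ is alveolar, so /ɲ/ must become alveolar as well.
A voiced alveolar nasal is [n], so the surface segment is [n].

[ðɔsnɔɳa]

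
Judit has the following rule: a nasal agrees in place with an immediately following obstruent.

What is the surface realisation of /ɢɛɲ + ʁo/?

The rule targets /ɲ/ (voiced palatal nasal), which sits before the trigger /ʁ/ (uvular).
The voiced uvular nasal is [ɴ], so /ɲ/ → [ɴ].

[ɢɛɴʁo]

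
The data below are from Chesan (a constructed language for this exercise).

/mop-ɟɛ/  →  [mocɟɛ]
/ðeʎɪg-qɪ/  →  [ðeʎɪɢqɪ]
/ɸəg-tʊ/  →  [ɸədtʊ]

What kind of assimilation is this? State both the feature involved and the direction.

regressive place assimilation

The segment that alternates is /p/, which surfaces as [c] when adjacent to /ɟ/.
The change bilabial → palatal matches the place of the following /ɟ/, identifying this as place assimilation.
Manner and voice are unchanged, so the assimilation is partial, not total.
The same holds elsewhere in the data: /g/ → [ɢ] before /q/ (velar → uvular, matching uvular); /g/ → [d] before /t/ (velar → alveolar, matching alveolar) — only place changes, and always toward the following segment.
Since the segment that changes precedes the conditioning segment, the assimilation is regressive.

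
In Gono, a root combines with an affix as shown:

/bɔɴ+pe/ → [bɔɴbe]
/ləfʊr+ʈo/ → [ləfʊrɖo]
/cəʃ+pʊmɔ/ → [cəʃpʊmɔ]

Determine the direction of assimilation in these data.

progressive

Underlying /p/ is realised as [b] next to /ɴ/; /ɴ/ itself does not change.
/p/ is voiceless while /ɴ/ is voiced; the output [b] is voiced, matching the trigger — so the feature that spreads is voicing.
The other alternating form patterns the same way: /ʈ/ → [ɖ] after /r/ (voiceless → voiced, matching voiced) — only voicing changes, and always toward the preceding segment.
No alternation appears in [cəʃpʊmɔ]: there the adjacent consonants already agree in voicing (/p/ and /ʃ/ are both voiceless), so this form is consistent with the same rule.
Since the segment that changes follows the conditioning segment, the assimilation is progressive.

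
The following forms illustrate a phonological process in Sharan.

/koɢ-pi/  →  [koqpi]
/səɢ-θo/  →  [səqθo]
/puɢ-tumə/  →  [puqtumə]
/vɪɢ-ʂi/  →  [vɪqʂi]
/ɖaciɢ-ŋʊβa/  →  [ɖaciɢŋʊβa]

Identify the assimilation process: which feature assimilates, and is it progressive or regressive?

Underlying /ɢ/ is realised as [q] next to /p/; /p/ itself does not change.
The change voiced → voiceless matches the voicing of the following /p/, identifying this as voicing assimilation.
Place and manner are unchanged, so the assimilation is partial, not total.
The same holds elsewhere in the data: /ɢ/ → [q] before /θ/ (voiced → voiceless, matching voiceless); /ɢ/ → [q] before /t/ (voiced → voiceless, matching voiceless); /ɢ/ → [q] before /ʂ/ (voiced → voiceless, matching voiceless) — only voicing changes, and always toward the following segment.
No alternation appears in [ɖaciɢŋʊβa]: there the adjacent consonants already agree in voicing (/ɢ/ and /ŋ/ are both voiced), so this form is consistent with the same rule.
The trigger is the following segment, so the direction is regressive (anticipatory).

regressive voicing assimilation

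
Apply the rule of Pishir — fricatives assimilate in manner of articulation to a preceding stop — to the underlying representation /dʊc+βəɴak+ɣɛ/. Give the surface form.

The rule targets /β/ (voiced bilabial fricative), which sits after the trigger /c/ (stop).
A voiced bilabial stop is [b], so the surface segment is [b].
At the second juncture, /ɣ/ likewise becomes [g] adjacent to /k/.

[dʊcbəɴakgɛ]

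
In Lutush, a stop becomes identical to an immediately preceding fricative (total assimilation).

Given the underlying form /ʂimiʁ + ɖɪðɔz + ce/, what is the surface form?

[ʂimiʁʁɪðɔzze]

/ɖ/ is the segment targeted by the rule; it sits immediately after /ʁ/, so it assimilates completely and surfaces as [ʁ].
The same rule applies at the second boundary: /c/ → [z] next to /z/.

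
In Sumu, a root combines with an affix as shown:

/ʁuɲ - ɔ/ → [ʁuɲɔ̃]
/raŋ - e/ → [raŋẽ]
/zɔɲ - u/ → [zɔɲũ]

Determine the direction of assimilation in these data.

The vowel /ɔ/ surfaces as nasalised [ɔ̃] next to the preceding nasal /ɲ/ — it has acquired the [+nasal] feature of its neighbour.
The other forms show the same pattern: /e/ → [ẽ] after /ŋ/; /u/ → [ũ] after /ɲ/ — each time a vowel is nasalised next to a preceding nasal.
Because the conditioning nasal is to the left of the vowel that changes, the process is progressive (perseverative).

progressive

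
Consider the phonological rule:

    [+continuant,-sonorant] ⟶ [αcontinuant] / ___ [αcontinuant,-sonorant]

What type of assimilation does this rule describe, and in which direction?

The rule copies [continuant] (continuancy) from the environment onto the target fricatives; since [±continuant] encodes the stop/fricative manner contrast, the assimilating dimension is manner.
The conditioning segment sits to the right of the focus bar, meaning the trigger follows the segment that changes — regressive assimilation.

regressive manner assimilation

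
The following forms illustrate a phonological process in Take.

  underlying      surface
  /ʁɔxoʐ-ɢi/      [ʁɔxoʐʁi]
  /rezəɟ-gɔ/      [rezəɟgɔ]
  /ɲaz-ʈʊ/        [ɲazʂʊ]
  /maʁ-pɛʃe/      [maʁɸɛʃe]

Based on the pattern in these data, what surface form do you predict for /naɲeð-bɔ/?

[naɲeðβɔ]

The data show progressive manner assimilation: /ɢ/ → [ʁ] after /ʐ/; /ʈ/ → [ʂ] after /z/; /p/ → [ɸ] after /ʁ/. In each pair only manner changes, matching the preceding consonant, while place and voice stay constant.
No alternation appears in [rezəɟgɔ]: there the adjacent consonants already agree in manner (/g/ and /ɟ/ are both stops), so this form is consistent with the same rule.
The rule targets /b/ (voiced bilabial stop), which sits after the trigger /ð/ (fricative).
Changing only its manner to fricative gives [β] — the voiced bilabial fricative.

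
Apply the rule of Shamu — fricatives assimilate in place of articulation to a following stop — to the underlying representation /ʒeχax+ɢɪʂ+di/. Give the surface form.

The rule targets /x/ (voiceless velar fricative), which sits before the trigger /ɢ/ (uvular).
Changing only its place to uvular gives [χ] — the voiceless uvular fricative.
The same rule applies at the second boundary: /ʂ/ → [s] next to /d/.

[ʒeχaχɢɪsdi]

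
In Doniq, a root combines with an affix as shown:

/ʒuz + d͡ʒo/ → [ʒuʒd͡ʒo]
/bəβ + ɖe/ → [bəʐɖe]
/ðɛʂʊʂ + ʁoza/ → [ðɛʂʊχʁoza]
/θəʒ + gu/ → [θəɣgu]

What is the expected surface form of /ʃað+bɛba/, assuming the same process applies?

The data show regressive place assimilation: /z/ → [ʒ] before /d͡ʒ/; /β/ → [ʐ] before /ɖ/; /ʂ/ → [χ] before /ʁ/; /ʒ/ → [ɣ] before /g/. In each pair only place changes, matching the following consonant, while manner and voice stay constant.
The rule targets /ð/ (voiced dental fricative), which sits before the trigger /b/ (bilabial).
The voiced bilabial fricative is [β], so /ð/ → [β].

[ʃaβbɛba]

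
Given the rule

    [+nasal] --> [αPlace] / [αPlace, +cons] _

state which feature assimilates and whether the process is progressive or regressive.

The rule copies the place features (abbreviated [Place]) from the environment onto the target, so the assimilating feature is place.
The conditioning segment sits to the left of the focus bar, meaning the trigger precedes the segment that changes — progressive assimilation.

progressive place assimilation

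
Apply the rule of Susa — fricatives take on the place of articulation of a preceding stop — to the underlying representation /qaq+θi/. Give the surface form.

[qaqχi]

/θ/ is a voiceless dental fricative. The preceding trigger /q/ is uvular, so /θ/ must become uvular as well.
A voiceless uvular fricative is [χ], so the surface segment is [χ].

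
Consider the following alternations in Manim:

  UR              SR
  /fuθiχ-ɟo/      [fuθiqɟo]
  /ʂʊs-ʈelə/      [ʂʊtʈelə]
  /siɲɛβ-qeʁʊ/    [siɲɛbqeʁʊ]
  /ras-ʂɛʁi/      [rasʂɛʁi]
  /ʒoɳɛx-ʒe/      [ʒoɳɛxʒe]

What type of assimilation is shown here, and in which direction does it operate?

regressive manner assimilation

The segment that alternates is /χ/, which surfaces as [q] when adjacent to /ɟ/.
/χ/ is a fricative while /ɟ/ is a stop; the output [q] is a stop, matching the trigger — so the feature that spreads is manner.
Place and voice are unchanged, so the assimilation is partial, not total.
The same holds elsewhere in the data: /s/ → [t] before /ʈ/ (fricative → stop, matching a stop); /β/ → [b] before /q/ (fricative → stop, matching a stop) — only manner changes, and always toward the following segment.
Nothing changes in [rasʂɛʁi], [ʒoɳɛxʒe]: there the adjacent consonants already agree in manner (/s/ and /ʂ/ are both fricatives; /x/ and /ʒ/ are both fricatives), so these forms are consistent with the same rule.
Since the segment that changes precedes the conditioning segment, the assimilation is regressive.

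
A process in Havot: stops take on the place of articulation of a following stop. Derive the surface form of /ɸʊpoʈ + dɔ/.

/ʈ/ is a voiceless retroflex stop. The following trigger /d/ is alveolar, so /ʈ/ must become alveolar as well.
Changing only its place to alveolar gives [t] — the voiceless alveolar stop.

[ɸʊpotdɔ]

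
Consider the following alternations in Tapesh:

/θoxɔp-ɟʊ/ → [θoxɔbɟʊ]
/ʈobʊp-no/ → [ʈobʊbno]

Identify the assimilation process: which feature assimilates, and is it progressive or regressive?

The segment that alternates is /p/, which surfaces as [b] when adjacent to /ɟ/.
The change voiceless → voiced matches the voicing of the following /ɟ/, identifying this as voicing assimilation.
Place and manner are unchanged, so the assimilation is partial, not total.
The same holds elsewhere in the data: /p/ → [b] before /n/ (voiceless → voiced, matching voiced) — only voicing changes, and always toward the following segment.
Since the segment that changes precedes the conditioning segment, the assimilation is regressive.

regressive voicing assimilation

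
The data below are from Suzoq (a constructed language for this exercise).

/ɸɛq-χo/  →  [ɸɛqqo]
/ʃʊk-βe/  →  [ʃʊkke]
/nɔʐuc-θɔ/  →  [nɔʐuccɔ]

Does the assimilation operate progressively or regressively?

The segment that alternates is /χ/, which surfaces as [q] when adjacent to /q/.
The output [q] is identical to the trigger /q/ — every feature (place, manner, voicing) has been copied — so this is total assimilation.
The other forms behave the same way: /β/ → [k] after /k/; /θ/ → [c] after /c/ — in each case the output is a copy of the preceding consonant.
The trigger is the preceding segment, so the direction is progressive (perseverative).

progressive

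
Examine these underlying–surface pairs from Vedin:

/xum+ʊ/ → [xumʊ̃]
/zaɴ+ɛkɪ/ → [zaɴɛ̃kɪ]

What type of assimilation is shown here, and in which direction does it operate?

progressive nasality assimilation (vowel nasalisation)

The vowel /ʊ/ surfaces as nasalised [ʊ̃] next to the preceding nasal /m/ — it has acquired the [+nasal] feature of its neighbour.
Likewise in the remaining data: /ɛ/ → [ɛ̃] after /ɴ/ — each time a vowel is nasalised next to a preceding nasal.
Because the conditioning nasal is to the left of the vowel that changes, the process is progressive (perseverative).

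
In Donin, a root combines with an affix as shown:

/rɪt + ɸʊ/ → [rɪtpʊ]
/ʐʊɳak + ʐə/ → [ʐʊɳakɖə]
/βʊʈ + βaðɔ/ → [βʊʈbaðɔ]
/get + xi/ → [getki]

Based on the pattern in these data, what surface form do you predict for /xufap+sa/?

The data show progressive manner assimilation: /ɸ/ → [p] after /t/; /ʐ/ → [ɖ] after /k/; /β/ → [b] after /ʈ/; /x/ → [k] after /t/. In each pair only manner changes, matching the preceding consonant, while place and voice stay constant.
The rule targets /s/ (voiceless alveolar fricative), which sits after the trigger /p/ (stop).
The voiceless alveolar stop is [t], so /s/ → [t].

[xufapta]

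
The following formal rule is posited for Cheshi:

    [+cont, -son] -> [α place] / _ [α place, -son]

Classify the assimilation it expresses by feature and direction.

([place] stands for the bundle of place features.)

regressive place assimilation

The shared variable α links the value of the place features (abbreviated [place]) on the target to the same value on the neighbouring segment, so place is the feature that assimilates.
The conditioning segment sits to the right of the focus bar, meaning the trigger follows the segment that changes — regressive assimilation.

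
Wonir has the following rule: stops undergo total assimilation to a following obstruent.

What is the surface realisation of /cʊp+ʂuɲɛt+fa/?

[cʊʂʂuɲɛffa]

/p/ is the segment targeted by the rule; it sits immediately before /ʂ/, so it assimilates completely and surfaces as [ʂ].
The same rule applies at the second boundary: /t/ → [f] next to /f/.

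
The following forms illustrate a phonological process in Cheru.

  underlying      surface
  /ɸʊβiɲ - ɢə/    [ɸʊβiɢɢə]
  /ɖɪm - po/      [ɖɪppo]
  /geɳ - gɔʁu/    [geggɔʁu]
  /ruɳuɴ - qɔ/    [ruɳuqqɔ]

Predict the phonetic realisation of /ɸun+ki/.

[ɸukki]

The data show regressive total assimilation (/ɲ/ → [ɢ] before /ɢ/; /m/ → [p] before /p/; /ɳ/ → [g] before /g/; /ɴ/ → [q] before /q/): in every case the target segment becomes identical to its following neighbour, copying more than a single feature.
/n/ is the segment targeted by the rule; it sits immediately before /k/, so it assimilates completely and surfaces as [k].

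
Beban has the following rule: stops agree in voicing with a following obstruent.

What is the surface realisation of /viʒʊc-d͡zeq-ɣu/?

[viʒʊɟd͡zeɢɣu]

The rule targets /c/ (voiceless palatal stop), which sits before the trigger /d͡z/ (voiced).
A voiced palatal stop is [ɟ], so the surface segment is [ɟ].
At the second juncture, /q/ likewise becomes [ɢ] adjacent to /ɣ/.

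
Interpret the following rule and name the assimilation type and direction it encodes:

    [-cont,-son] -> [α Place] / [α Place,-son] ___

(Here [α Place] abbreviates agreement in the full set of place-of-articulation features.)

The shared variable α links the value of the place features (abbreviated [Place]) on the target to the same value on the neighbouring segment, so place is the feature that assimilates.
The conditioning segment sits to the left of the focus bar, meaning the trigger precedes the segment that changes — progressive assimilation.

progressive place assimilation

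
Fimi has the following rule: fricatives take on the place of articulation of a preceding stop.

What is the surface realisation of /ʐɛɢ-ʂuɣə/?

The rule targets /ʂ/ (voiceless retroflex fricative), which sits after the trigger /ɢ/ (uvular).
A voiceless uvular fricative is [χ], so the surface segment is [χ].

[ʐɛɢχuɣə]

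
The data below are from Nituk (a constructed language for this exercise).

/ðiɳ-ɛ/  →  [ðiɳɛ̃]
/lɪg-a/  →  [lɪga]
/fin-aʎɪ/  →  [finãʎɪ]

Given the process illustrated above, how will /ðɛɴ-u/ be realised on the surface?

[ðɛɴũ]

The data show progressive nasality assimilation (vowel nasalisation): /ɛ/ → [ɛ̃] after /ɳ/; /a/ → [ã] after /n/ — a vowel is nasalised by an immediately preceding nasal consonant.
No change occurs in [lɪga] because the vowel at the boundary is adjacent to an oral consonant, not a nasal (/a/ next to /g/).
/u/ sits next to the nasal /ɴ/ and is therefore nasalised to [ũ].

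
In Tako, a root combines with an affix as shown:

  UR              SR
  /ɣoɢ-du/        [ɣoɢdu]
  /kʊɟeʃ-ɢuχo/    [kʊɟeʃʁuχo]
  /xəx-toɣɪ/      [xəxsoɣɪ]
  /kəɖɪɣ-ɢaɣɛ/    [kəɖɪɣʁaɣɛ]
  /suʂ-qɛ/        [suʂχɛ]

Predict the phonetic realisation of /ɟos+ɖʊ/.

[ɟosʐʊ]

The data show progressive manner assimilation: /ɢ/ → [ʁ] after /ʃ/; /t/ → [s] after /x/; /ɢ/ → [ʁ] after /ɣ/; /q/ → [χ] after /ʂ/. In each pair only manner changes, matching the preceding consonant, while place and voice stay constant.
No alternation appears in [ɣoɢdu]: there the adjacent consonants already agree in manner (/d/ and /ɢ/ are both stops), so this form is consistent with the same rule.
The rule targets /ɖ/ (voiced retroflex stop), which sits after the trigger /s/ (fricative).
The voiced retroflex fricative is [ʐ], so /ɖ/ → [ʐ].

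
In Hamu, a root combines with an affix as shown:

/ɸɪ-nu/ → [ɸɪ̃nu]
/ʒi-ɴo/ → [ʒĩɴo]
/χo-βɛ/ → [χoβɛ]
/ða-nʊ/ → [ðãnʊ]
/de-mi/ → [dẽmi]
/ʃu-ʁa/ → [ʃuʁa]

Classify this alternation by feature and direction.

regressive nasality assimilation (vowel nasalisation)

The vowel /ɪ/ surfaces as nasalised [ɪ̃] next to the following nasal /n/ — it has acquired the [+nasal] feature of its neighbour.
Likewise in the remaining data: /i/ → [ĩ] before /ɴ/; /a/ → [ã] before /n/; /e/ → [ẽ] before /m/ — each time a vowel is nasalised next to a following nasal.
No change occurs in [χoβɛ], [ʃuʁa] because the vowel at the boundary is adjacent to an oral consonant, not a nasal (/o/ next to /β/; /u/ next to /ʁ/).
Because the conditioning nasal is to the right of the vowel that changes, the process is regressive (anticipatory).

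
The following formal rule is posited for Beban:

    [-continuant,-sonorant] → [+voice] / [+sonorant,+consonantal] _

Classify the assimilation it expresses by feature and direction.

The target ([-continuant,-sonorant], stops) acquires [+voice] next to a sonorant consonant ([+sonorant,+consonantal]) — it takes on the voicing of its neighbour, so the feature that spreads is voicing.
The conditioning segment sits to the left of the focus bar, meaning the trigger precedes the segment that changes — progressive assimilation.

progressive voicing assimilation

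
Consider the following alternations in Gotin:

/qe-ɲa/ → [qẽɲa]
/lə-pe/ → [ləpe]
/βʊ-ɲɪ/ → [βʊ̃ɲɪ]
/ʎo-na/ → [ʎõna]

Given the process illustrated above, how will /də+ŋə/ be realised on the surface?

The data show regressive nasality assimilation (vowel nasalisation): /e/ → [ẽ] before /ɲ/; /ʊ/ → [ʊ̃] before /ɲ/; /o/ → [õ] before /n/ — a vowel is nasalised by an immediately following nasal consonant.
No change occurs in [ləpe] because the vowel at the boundary is adjacent to an oral consonant, not a nasal (/ə/ next to /p/).
/ə/ sits next to the nasal /ŋ/ and is therefore nasalised to [ə̃].

[də̃ŋə]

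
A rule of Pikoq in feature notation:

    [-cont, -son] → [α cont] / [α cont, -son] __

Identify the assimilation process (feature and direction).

progressive manner assimilation

The rule copies [cont] (continuancy) from the environment onto the target stops; since [±cont] encodes the stop/fricative manner contrast, the assimilating dimension is manner.
The conditioning segment sits to the left of the focus bar, meaning the trigger precedes the segment that changes — progressive assimilation.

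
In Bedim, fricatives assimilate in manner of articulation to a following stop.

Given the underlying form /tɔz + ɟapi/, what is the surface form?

[tɔdɟapi]

/z/ is a voiced alveolar fricative. The following trigger /ɟ/ is a stop, so /z/ must become a stop as well.
Changing only its manner to stop gives [d] — the voiced alveolar stop.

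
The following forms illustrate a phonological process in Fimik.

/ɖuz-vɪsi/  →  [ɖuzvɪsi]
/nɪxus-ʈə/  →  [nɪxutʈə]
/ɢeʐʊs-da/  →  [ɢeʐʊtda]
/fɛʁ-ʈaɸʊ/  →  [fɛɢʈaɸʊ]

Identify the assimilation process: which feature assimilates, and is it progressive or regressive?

regressive manner assimilation

Underlying /s/ is realised as [t] next to /ʈ/; /ʈ/ itself does not change.
The change fricative → stop matches the manner of the following /ʈ/, identifying this as manner assimilation.
Place and voice are unchanged, so the assimilation is partial, not total.
The same holds elsewhere in the data: /s/ → [t] before /d/ (fricative → stop, matching a stop); /ʁ/ → [ɢ] before /ʈ/ (fricative → stop, matching a stop) — only manner changes, and always toward the following segment.
Nothing changes in [ɖuzvɪsi]: there the adjacent consonants already agree in manner (/z/ and /v/ are both fricatives), so this form is consistent with the same rule.
The trigger is the following segment, so the direction is regressive (anticipatory).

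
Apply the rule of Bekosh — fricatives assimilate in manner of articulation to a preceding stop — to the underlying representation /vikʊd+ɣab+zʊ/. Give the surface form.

The rule targets /ɣ/ (voiced velar fricative), which sits after the trigger /d/ (stop).
Changing only its manner to stop gives [g] — the voiced velar stop.
The same rule applies at the second boundary: /z/ → [d] next to /b/.

[vikʊdgabdʊ]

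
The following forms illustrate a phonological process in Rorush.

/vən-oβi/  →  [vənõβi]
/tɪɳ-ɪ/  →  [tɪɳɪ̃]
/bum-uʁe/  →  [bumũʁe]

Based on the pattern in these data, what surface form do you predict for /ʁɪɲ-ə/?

[ʁɪɲə̃]

The data show progressive nasality assimilation (vowel nasalisation): /o/ → [õ] after /n/; /ɪ/ → [ɪ̃] after /ɳ/; /u/ → [ũ] after /m/ — a vowel is nasalised by an immediately preceding nasal consonant.
The vowel /ə/ is adjacent to the preceding nasal /ɲ/, so it acquires [+nasal] and surfaces as [ə̃].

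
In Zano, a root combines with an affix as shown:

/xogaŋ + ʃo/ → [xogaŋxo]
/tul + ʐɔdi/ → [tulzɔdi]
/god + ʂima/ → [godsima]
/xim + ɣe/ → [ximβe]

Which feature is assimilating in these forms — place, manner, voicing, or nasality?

place

The segment that alternates is /ʃ/, which surfaces as [x] when adjacent to /ŋ/.
/ʃ/ is postalveolar while /ŋ/ is velar; the output [x] is velar, matching the trigger — so the feature that spreads is place.
Checking the remaining alternations: /ʐ/ → [z] after /l/ (retroflex → alveolar, matching alveolar); /ʂ/ → [s] after /d/ (retroflex → alveolar, matching alveolar); /ɣ/ → [β] after /m/ (velar → bilabial, matching bilabial) — only place changes, and always toward the preceding segment.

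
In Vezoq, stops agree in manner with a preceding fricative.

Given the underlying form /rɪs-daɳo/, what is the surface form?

[rɪszaɳo]

The rule targets /d/ (voiced alveolar stop), which sits after the trigger /s/ (fricative).
The voiced alveolar fricative is [z], so /d/ → [z].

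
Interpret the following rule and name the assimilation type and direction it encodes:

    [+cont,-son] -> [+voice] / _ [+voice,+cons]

regressive voicing assimilation

The target ([+cont,-son], fricatives) acquires [+voice] next to a voiced consonant ([+voice,+cons]) — it takes on the voicing of its neighbour, so the feature that spreads is voicing.
The conditioning segment sits to the right of the focus bar, meaning the trigger follows the segment that changes — regressive assimilation.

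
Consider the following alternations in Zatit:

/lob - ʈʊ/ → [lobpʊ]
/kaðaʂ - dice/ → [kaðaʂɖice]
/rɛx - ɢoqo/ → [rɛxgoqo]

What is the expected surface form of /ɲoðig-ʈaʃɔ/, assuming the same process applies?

[ɲoðigkaʃɔ]

The data show progressive place assimilation: /ʈ/ → [p] after /b/; /d/ → [ɖ] after /ʂ/; /ɢ/ → [g] after /x/. In each pair only place changes, matching the preceding consonant, while manner and voice stay constant.
/ʈ/ is a voiceless retroflex stop. The preceding trigger /g/ is velar, so /ʈ/ must become velar as well.
Changing only its place to velar gives [k] — the voiceless velar stop.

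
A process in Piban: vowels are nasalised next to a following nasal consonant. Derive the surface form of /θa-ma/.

[θãma]

/a/ sits next to the nasal /m/ and is therefore nasalised to [ã].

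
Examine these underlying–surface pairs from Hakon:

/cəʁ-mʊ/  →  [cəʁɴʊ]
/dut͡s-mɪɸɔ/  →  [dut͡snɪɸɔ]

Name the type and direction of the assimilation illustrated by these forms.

The segment that alternates is /m/, which surfaces as [ɴ] when adjacent to /ʁ/.
/m/ is bilabial while /ʁ/ is uvular; the output [ɴ] is uvular, matching the trigger — so the feature that spreads is place.
Manner and voice are unchanged, so the assimilation is partial, not total.
The same holds elsewhere in the data: /m/ → [n] after /t͡s/ (bilabial → alveolar, matching alveolar) — only place changes, and always toward the preceding segment.
The trigger is the preceding segment, so the direction is progressive (perseverative).

progressive place assimilation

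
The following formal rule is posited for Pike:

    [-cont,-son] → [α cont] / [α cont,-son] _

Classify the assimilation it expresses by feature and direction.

progressive manner assimilation

The shared variable α links the value of [cont] on the target to that of the neighbouring obstruent. [cont] distinguishes stops from fricatives — a manner-of-articulation feature — so this is manner assimilation.
The conditioning segment sits to the left of the focus bar, meaning the trigger precedes the segment that changes — progressive assimilation.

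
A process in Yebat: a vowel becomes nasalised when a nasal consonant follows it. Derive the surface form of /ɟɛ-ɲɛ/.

[ɟɛ̃ɲɛ]

The vowel /ɛ/ is adjacent to the following nasal /ɲ/, so it acquires [+nasal] and surfaces as [ɛ̃].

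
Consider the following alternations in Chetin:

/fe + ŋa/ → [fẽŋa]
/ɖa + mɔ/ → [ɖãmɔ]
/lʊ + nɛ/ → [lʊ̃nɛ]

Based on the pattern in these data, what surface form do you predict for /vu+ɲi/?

[vũɲi]

The data show regressive nasality assimilation (vowel nasalisation): /e/ → [ẽ] before /ŋ/; /a/ → [ã] before /m/; /ʊ/ → [ʊ̃] before /n/ — a vowel is nasalised by an immediately following nasal consonant.
The vowel /u/ is adjacent to the following nasal /ɲ/, so it acquires [+nasal] and surfaces as [ũ].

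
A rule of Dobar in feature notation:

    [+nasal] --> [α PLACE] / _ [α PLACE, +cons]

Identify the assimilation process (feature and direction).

The rule copies the place features (abbreviated [PLACE]) from the environment onto the target, so the assimilating feature is place.
The conditioning segment sits to the right of the focus bar, meaning the trigger follows the segment that changes — regressive assimilation.

regressive place assimilation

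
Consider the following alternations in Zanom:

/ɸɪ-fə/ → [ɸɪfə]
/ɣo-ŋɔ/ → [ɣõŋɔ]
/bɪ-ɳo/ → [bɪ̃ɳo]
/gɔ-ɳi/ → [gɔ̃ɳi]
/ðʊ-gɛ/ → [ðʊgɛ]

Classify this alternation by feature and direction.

regressive nasality assimilation (vowel nasalisation)

The vowel /o/ surfaces as nasalised [õ] next to the following nasal /ŋ/ — it has acquired the [+nasal] feature of its neighbour.
The other forms show the same pattern: /ɪ/ → [ɪ̃] before /ɳ/; /ɔ/ → [ɔ̃] before /ɳ/ — each time a vowel is nasalised next to a following nasal.
No change occurs in [ɸɪfə], [ðʊgɛ] because the vowel at the boundary is adjacent to an oral consonant, not a nasal (/ɪ/ next to /f/; /ʊ/ next to /g/).
Because the conditioning nasal is to the right of the vowel that changes, the process is regressive (anticipatory).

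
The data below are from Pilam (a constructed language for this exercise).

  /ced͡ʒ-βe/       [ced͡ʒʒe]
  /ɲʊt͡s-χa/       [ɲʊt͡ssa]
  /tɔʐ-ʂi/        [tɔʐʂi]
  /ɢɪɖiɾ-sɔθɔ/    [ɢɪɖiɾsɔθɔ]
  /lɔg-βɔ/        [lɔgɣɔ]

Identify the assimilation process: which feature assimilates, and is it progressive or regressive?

The segment that alternates is /β/, which surfaces as [ʒ] when adjacent to /d͡ʒ/.
/β/ is bilabial while /d͡ʒ/ is postalveolar; the output [ʒ] is postalveolar, matching the trigger — so the feature that spreads is place.
Manner and voice are unchanged, so the assimilation is partial, not total.
The same holds elsewhere in the data: /χ/ → [s] after /t͡s/ (uvular → alveolar, matching alveolar); /β/ → [ɣ] after /g/ (bilabial → velar, matching velar) — only place changes, and always toward the preceding segment.
No alternation appears in [tɔʐʂi], [ɢɪɖiɾsɔθɔ]: there the adjacent consonants already agree in place (/ʂ/ and /ʐ/ are both retroflex; /s/ and /ɾ/ are both alveolar), so these forms are consistent with the same rule.
The trigger is the preceding segment, so the direction is progressive (perseverative).

progressive place assimilation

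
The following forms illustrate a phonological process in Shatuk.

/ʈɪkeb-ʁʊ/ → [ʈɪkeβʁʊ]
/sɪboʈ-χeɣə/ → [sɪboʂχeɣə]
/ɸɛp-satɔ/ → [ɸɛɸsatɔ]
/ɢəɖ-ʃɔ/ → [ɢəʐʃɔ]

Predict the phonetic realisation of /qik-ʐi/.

[qixʐi]

The data show regressive manner assimilation: /b/ → [β] before /ʁ/; /ʈ/ → [ʂ] before /χ/; /p/ → [ɸ] before /s/; /ɖ/ → [ʐ] before /ʃ/. In each pair only manner changes, matching the following consonant, while place and voice stay constant.
/k/ is a voiceless velar stop. The following trigger /ʐ/ is a fricative, so /k/ must become a fricative as well.
The voiceless velar fricative is [x], so /k/ → [x].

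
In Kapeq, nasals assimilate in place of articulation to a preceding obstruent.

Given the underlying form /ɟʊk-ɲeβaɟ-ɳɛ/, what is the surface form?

[ɟʊkŋeβaɟɲɛ]

/ɲ/ is a voiced palatal nasal. The preceding trigger /k/ is velar, so /ɲ/ must become velar as well.
Changing only its place to velar gives [ŋ] — the voiced velar nasal.
At the second juncture, /ɳ/ likewise becomes [ɲ] adjacent to /ɟ/.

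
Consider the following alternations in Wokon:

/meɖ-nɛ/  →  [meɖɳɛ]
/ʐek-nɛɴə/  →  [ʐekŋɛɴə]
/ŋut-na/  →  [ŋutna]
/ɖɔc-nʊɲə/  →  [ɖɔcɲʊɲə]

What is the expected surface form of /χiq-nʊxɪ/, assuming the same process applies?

The data show progressive place assimilation: /n/ → [ɳ] after /ɖ/; /n/ → [ŋ] after /k/; /n/ → [ɲ] after /c/. In each pair only place changes, matching the preceding consonant, while manner and voice stay constant.
No alternation appears in [ŋutna]: there the adjacent consonants already agree in place (/n/ and /t/ are both alveolar), so this form is consistent with the same rule.
/n/ is a voiced alveolar nasal. The preceding trigger /q/ is uvular, so /n/ must become uvular as well.
A voiced uvular nasal is [ɴ], so the surface segment is [ɴ].

[χiqɴʊxɪ]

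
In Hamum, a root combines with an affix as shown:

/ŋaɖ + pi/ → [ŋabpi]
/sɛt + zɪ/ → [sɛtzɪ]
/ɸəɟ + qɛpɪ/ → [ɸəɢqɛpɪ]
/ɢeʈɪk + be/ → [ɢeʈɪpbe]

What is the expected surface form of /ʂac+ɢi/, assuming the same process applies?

[ʂaqɢi]

The data show regressive place assimilation: /ɖ/ → [b] before /p/; /ɟ/ → [ɢ] before /q/; /k/ → [p] before /b/. In each pair only place changes, matching the following consonant, while manner and voice stay constant.
Nothing changes in [sɛtzɪ]: there the adjacent consonants already agree in place (/t/ and /z/ are both alveolar), so this form is consistent with the same rule.
/c/ is a voiceless palatal stop. The following trigger /ɢ/ is uvular, so /c/ must become uvular as well.
A voiceless uvular stop is [q], so the surface segment is [q].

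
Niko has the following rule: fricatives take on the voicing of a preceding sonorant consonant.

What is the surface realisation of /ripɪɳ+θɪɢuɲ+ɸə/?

The rule targets /θ/ (voiceless dental fricative), which sits after the trigger /ɳ/ (voiced).
Changing only its voicing to voiced gives [ð] — the voiced dental fricative.
The same rule applies at the second boundary: /ɸ/ → [β] next to /ɲ/.

[ripɪɳðɪɢuɲβə]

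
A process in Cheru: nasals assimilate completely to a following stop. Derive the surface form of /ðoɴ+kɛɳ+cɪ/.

[ðokkɛccɪ]

/ɴ/ is the segment targeted by the rule; it sits immediately before /k/, so it assimilates completely and surfaces as [k].
At the second juncture, /ɳ/ likewise becomes [c] adjacent to /c/.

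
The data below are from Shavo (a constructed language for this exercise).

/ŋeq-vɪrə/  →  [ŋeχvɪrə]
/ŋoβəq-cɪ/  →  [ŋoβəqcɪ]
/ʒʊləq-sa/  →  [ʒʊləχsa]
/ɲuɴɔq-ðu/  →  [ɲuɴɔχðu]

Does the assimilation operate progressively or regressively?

regressive

Comparing underlying and surface forms, /q/ → [χ] is the alternation; the neighbouring /v/ is constant.
/q/ is a stop while /v/ is a fricative; the output [χ] is a fricative, matching the trigger — so the feature that spreads is manner.
The other alternating forms pattern the same way: /q/ → [χ] before /s/ (stop → fricative, matching a fricative); /q/ → [χ] before /ð/ (stop → fricative, matching a fricative) — only manner changes, and always toward the following segment.
Nothing changes in [ŋoβəqcɪ]: there the adjacent consonants already agree in manner (/q/ and /c/ are both stops), so this form is consistent with the same rule.
The trigger is the following segment, so the direction is regressive (anticipatory).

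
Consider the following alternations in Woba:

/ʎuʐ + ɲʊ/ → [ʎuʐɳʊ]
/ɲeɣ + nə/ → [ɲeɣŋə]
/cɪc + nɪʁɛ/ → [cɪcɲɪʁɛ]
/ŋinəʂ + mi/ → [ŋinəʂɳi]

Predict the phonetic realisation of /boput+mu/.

The data show progressive place assimilation: /ɲ/ → [ɳ] after /ʐ/; /n/ → [ŋ] after /ɣ/; /n/ → [ɲ] after /c/; /m/ → [ɳ] after /ʂ/. In each pair only place changes, matching the preceding consonant, while manner and voice stay constant.
The rule targets /m/ (voiced bilabial nasal), which sits after the trigger /t/ (alveolar).
Changing only its place to alveolar gives [n] — the voiced alveolar nasal.

[boputnu]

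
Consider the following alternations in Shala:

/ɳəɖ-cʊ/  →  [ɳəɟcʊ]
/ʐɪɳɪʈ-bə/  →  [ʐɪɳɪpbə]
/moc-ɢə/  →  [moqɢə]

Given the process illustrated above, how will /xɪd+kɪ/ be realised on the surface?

[xɪgkɪ]

The data show regressive place assimilation: /ɖ/ → [ɟ] before /c/; /ʈ/ → [p] before /b/; /c/ → [q] before /ɢ/. In each pair only place changes, matching the following consonant, while manner and voice stay constant.
The rule targets /d/ (voiced alveolar stop), which sits before the trigger /k/ (velar).
Changing only its place to velar gives [g] — the voiced velar stop.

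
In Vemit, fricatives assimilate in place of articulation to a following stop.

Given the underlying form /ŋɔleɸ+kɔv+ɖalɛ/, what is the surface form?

[ŋɔlexkɔʐɖalɛ]

The rule targets /ɸ/ (voiceless bilabial fricative), which sits before the trigger /k/ (velar).
Changing only its place to velar gives [x] — the voiceless velar fricative.
At the second juncture, /v/ likewise becomes [ʐ] adjacent to /ɖ/.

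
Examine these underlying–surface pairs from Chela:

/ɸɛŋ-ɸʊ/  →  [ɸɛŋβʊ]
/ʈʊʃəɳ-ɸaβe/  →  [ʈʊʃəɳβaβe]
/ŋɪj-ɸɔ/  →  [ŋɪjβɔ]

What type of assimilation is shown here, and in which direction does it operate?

progressive voicing assimilation

Comparing underlying and surface forms, /ɸ/ → [β] is the alternation; the neighbouring /ŋ/ is constant.
/ɸ/ is voiceless while /ŋ/ is voiced; the output [β] is voiced, matching the trigger — so the feature that spreads is voicing.
Place and manner are unchanged, so the assimilation is partial, not total.
Checking the remaining alternations: /ɸ/ → [β] after /ɳ/ (voiceless → voiced, matching voiced); /ɸ/ → [β] after /j/ (voiceless → voiced, matching voiced) — only voicing changes, and always toward the preceding segment.
Since the segment that changes follows the conditioning segment, the assimilation is progressive.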